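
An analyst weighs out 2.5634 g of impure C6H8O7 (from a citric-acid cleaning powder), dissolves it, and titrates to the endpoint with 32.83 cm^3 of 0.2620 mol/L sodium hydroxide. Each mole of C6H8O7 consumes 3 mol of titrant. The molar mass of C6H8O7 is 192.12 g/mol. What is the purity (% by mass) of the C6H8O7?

21.5%

n(NaOH) = 0.2620 x 0.03283 = 0.008601 mol.
n(C6H8O7) = 0.008601 / 3 = 0.002867 mol.
mass of C6H8O7 = 0.002867 x 192.12 = 0.5508 g.
% purity = 0.5508 / 2.5634 x 100 = 21.5%.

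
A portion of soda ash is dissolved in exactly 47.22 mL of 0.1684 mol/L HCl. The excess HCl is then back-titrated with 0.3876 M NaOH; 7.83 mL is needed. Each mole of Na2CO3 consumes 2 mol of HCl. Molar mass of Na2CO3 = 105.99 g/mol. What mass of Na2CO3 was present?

Total n(HCl) added = 0.1684 x 0.04722 = 0.007952 mol.
n(NaOH) used = 0.3876 x 0.007830 = 0.003035 mol, which equals the excess n(HCl).
So n(HCl) consumed by the sample = 0.007952 - 0.003035 = 0.004917 mol.
n(Na2CO3) = 0.004917 / 2 = 0.002458 mol.
mass = 0.002458 mol x 105.99 g/mol = 0.261 g.

0.261 g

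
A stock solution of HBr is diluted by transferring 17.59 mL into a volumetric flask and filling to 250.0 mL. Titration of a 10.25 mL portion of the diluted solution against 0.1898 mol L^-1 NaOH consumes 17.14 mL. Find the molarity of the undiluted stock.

4.51 M

n(NaOH) = 0.1898 x 0.01714 = 0.003253 mol.
n(HBr) in the aliquot = 0.003253 mol.
[diluted HBr] = 0.003253 / 0.01025 = 0.3174 M.
Dilution factor = 250.0/17.59 = 14.21, so [stock] = 0.3174 x 14.21 = 4.51 M.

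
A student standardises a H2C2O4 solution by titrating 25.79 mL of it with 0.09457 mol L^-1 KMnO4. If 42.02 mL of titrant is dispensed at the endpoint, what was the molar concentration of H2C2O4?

0.385 M

n(KMnO4) = 0.09457 x 0.04202 = 0.003974 mol.
From the balanced equation, 2 mol KMnO4 reacts with 5 mol H2C2O4, so n(H2C2O4) = 0.003974 x 5/2 = 0.009935 mol.
[H2C2O4] = 0.009935 / 0.02579 L = 0.385 M.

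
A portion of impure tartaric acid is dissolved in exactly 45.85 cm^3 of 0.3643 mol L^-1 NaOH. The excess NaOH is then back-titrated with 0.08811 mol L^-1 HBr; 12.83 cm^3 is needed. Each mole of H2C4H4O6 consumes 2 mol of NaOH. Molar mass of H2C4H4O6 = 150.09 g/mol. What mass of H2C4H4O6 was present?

1.17 g

Total n(NaOH) added = 0.3643 x 0.04585 = 0.01670 mol.
n(HBr) used = 0.08811 x 0.01283 = 0.001130 mol, which equals the excess n(NaOH).
So n(NaOH) consumed by the sample = 0.01670 - 0.001130 = 0.01557 mol.
n(H2C4H4O6) = 0.01557 / 2 = 0.007786 mol.
mass = 0.007786 mol x 150.09 g/mol = 1.17 g.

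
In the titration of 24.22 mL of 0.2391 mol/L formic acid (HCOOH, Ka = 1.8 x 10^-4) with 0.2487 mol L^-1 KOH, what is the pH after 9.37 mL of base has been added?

Initial n(HCOOH) = 0.2391 x 0.02422 = 0.005791 mol.
n(KOH) added = 0.2487 x 0.009370 = 0.002330 mol, converting that many moles of HCOOH to HCOO-.
Remaining n(HCOOH) = 0.003461 mol; n(HCOO-) = 0.002330 mol.
By Henderson-Hasselbalch, pH = pKa + log([A^-]/[HA]) = 3.74 + log(0.002330/0.003461) = 3.74 + (-0.17) = 3.57.

3.57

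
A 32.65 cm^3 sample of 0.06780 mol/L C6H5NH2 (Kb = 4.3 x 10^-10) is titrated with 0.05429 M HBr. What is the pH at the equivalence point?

n(C6H5NH2) = 0.06780 x 0.03265 = 0.002214 mol; V(HBr) at equivalence = 0.002214/0.05429 = 0.04077 L.
At equivalence the base is fully converted to C6H5NH3+; total volume = 0.07342 L, so [C6H5NH3+] = 0.002214/0.07342 = 0.03015 M.
Ka(C6H5NH3+) = Kw/Kb = 1.0e-14 / 4.3 x 10^-10 = 2.33e-5.
[H^+] = sqrt(Ka x [C6H5NH3+]) = sqrt(2.33e-5 x 0.03015) = 0.000837 M.
pH = -log(0.000837) = 3.08.

3.08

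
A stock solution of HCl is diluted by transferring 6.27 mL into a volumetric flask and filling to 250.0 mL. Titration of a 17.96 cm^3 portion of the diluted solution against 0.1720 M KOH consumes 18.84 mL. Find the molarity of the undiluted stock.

n(KOH) = 0.1720 x 0.01884 = 0.003240 mol.
n(HCl) in the aliquot = 0.003240 mol.
[diluted HCl] = 0.003240 / 0.01796 = 0.1804 M.
Dilution factor = 250.0/6.270 = 39.87, so [stock] = 0.1804 x 39.87 = 7.19 M.

7.19 M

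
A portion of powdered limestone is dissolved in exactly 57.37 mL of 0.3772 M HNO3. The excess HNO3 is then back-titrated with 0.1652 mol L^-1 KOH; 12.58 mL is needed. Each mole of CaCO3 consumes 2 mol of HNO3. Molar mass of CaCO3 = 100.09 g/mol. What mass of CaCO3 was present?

Total n(HNO3) added = 0.3772 x 0.05737 = 0.02164 mol.
n(KOH) used = 0.1652 x 0.01258 = 0.002078 mol, which equals the excess n(HNO3).
So n(HNO3) consumed by the sample = 0.02164 - 0.002078 = 0.01956 mol.
n(CaCO3) = 0.01956 / 2 = 0.009781 mol.
mass = 0.009781 mol x 100.09 g/mol = 0.979 g.

0.979 g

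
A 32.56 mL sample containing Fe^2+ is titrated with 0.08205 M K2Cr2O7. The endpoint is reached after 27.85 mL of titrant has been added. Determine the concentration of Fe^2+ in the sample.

n(K2Cr2O7) = 0.08205 x 0.02785 = 0.002285 mol.
From the balanced equation, 1 mol K2Cr2O7 reacts with 6 mol Fe^2+, so n(Fe^2+) = 0.002285 x 6/1 = 0.01371 mol.
[Fe^2+] = 0.01371 / 0.03256 L = 0.421 M.

0.421 M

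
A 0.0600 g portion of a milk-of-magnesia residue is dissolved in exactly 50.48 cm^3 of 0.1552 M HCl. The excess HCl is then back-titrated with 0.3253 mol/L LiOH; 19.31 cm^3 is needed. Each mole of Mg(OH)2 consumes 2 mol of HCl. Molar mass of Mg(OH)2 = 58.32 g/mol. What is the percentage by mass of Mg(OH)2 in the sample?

75.5%

Total n(HCl) added = 0.1552 x 0.05048 = 0.007834 mol.
n(LiOH) used = 0.3253 x 0.01931 = 0.006282 mol, which equals the excess n(HCl).
So n(HCl) consumed by the sample = 0.007834 - 0.006282 = 0.001553 mol.
n(Mg(OH)2) = 0.001553 / 2 = 0.0007765 mol.
mass Mg(OH)2 = 0.0007765 x 58.32 = 0.04528 g, so %Mg(OH)2 = 0.04528/0.0600 x 100 = 75.5%.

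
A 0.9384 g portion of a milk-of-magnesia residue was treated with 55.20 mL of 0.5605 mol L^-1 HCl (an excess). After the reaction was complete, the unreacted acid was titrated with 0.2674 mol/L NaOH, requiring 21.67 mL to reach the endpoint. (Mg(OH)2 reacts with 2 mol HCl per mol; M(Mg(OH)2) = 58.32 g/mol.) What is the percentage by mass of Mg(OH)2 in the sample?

Total n(HCl) added = 0.5605 x 0.05520 = 0.03094 mol.
n(NaOH) used = 0.2674 x 0.02167 = 0.005795 mol, which equals the excess n(HCl).
So n(HCl) consumed by the sample = 0.03094 - 0.005795 = 0.02515 mol.
n(Mg(OH)2) = 0.02515 / 2 = 0.01257 mol.
mass Mg(OH)2 = 0.01257 x 58.32 = 0.7332 g, so %Mg(OH)2 = 0.7332/0.9384 x 100 = 78.1%.

78.1%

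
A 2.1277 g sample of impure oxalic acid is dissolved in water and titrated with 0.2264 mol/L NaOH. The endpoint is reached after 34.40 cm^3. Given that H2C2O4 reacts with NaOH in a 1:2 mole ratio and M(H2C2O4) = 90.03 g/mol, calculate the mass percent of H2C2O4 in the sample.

16.5%

n(NaOH) = 0.2264 x 0.03440 = 0.007788 mol.
n(H2C2O4) = 0.007788 / 2 = 0.003894 mol.
mass of H2C2O4 = 0.003894 x 90.03 = 0.3506 g.
% purity = 0.3506 / 2.1277 x 100 = 16.5%.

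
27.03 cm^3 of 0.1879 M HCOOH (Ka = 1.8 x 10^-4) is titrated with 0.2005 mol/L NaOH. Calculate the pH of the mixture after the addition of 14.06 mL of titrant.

Initial n(HCOOH) = 0.1879 x 0.02703 = 0.005079 mol.
n(NaOH) added = 0.2005 x 0.01406 = 0.002819 mol, converting that many moles of HCOOH to HCOO-.
Remaining n(HCOOH) = 0.002260 mol; n(HCOO-) = 0.002819 mol.
By Henderson-Hasselbalch, pH = pKa + log([A^-]/[HA]) = 3.74 + log(0.002819/0.002260) = 3.74 + (+0.10) = 3.84.

3.84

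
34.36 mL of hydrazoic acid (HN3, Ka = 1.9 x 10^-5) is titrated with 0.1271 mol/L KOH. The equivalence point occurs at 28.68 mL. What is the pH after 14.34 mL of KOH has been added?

4.72

14.34 mL is exactly half the equivalence volume (28.68/2), i.e. the half-equivalence point.
There, n(HA) = n(A^-), so pH = pKa = -log(1.9 x 10^-5) = 4.72.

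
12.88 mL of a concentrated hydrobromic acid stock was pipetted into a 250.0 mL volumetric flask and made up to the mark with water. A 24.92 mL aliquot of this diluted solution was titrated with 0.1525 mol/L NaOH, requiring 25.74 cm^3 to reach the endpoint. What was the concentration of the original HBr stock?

n(NaOH) = 0.1525 x 0.02574 = 0.003925 mol.
n(HBr) in the aliquot = 0.003925 mol.
[diluted HBr] = 0.003925 / 0.02492 = 0.1575 M.
Dilution factor = 250.0/12.88 = 19.41, so [stock] = 0.1575 x 19.41 = 3.06 M.

3.06 M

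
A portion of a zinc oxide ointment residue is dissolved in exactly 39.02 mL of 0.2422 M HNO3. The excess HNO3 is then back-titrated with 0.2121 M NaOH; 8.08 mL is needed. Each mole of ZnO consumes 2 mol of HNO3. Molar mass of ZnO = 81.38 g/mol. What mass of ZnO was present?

0.315 g

Total n(HNO3) added = 0.2422 x 0.03902 = 0.009451 mol.
n(NaOH) used = 0.2121 x 0.008080 = 0.001714 mol, which equals the excess n(HNO3).
So n(HNO3) consumed by the sample = 0.009451 - 0.001714 = 0.007737 mol.
n(ZnO) = 0.007737 / 2 = 0.003868 mol.
mass = 0.003868 mol x 81.38 g/mol = 0.315 g.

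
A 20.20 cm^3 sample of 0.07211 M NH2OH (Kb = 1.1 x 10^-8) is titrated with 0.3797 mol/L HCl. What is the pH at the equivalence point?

n(NH2OH) = 0.07211 x 0.02020 = 0.001457 mol; V(HCl) at equivalence = 0.001457/0.3797 = 0.003836 L.
At equivalence the base is fully converted to NH3OH+; total volume = 0.02404 L, so [NH3OH+] = 0.001457/0.02404 = 0.06060 M.
Ka(NH3OH+) = Kw/Kb = 1.0e-14 / 1.1 x 10^-8 = 9.09e-7.
[H^+] = sqrt(Ka x [NH3OH+]) = sqrt(9.09e-7 x 0.06060) = 0.000235 M.
pH = -log(0.000235) = 3.63.

3.63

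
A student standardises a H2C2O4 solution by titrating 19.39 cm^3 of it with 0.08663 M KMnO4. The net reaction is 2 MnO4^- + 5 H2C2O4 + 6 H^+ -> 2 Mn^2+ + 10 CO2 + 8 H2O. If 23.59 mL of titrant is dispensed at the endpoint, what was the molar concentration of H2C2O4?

0.263 M

n(KMnO4) = 0.08663 x 0.02359 = 0.002044 mol.
From the balanced equation, 2 mol KMnO4 reacts with 5 mol H2C2O4, so n(H2C2O4) = 0.002044 x 5/2 = 0.005109 mol.
[H2C2O4] = 0.005109 / 0.01939 L = 0.263 M.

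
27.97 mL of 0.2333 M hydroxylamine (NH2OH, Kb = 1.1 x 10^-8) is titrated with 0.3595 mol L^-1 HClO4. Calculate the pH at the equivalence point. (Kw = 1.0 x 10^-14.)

n(NH2OH) = 0.2333 x 0.02797 = 0.006525 mol; V(HClO4) at equivalence = 0.006525/0.3595 = 0.01815 L.
At equivalence the base is fully converted to NH3OH+; total volume = 0.04612 L, so [NH3OH+] = 0.006525/0.04612 = 0.1415 M.
Ka(NH3OH+) = Kw/Kb = 1.0e-14 / 1.1 x 10^-8 = 9.09e-7.
[H^+] = sqrt(Ka x [NH3OH+]) = sqrt(9.09e-7 x 0.1415) = 0.000359 M.
pH = -log(0.000359) = 3.45.

3.45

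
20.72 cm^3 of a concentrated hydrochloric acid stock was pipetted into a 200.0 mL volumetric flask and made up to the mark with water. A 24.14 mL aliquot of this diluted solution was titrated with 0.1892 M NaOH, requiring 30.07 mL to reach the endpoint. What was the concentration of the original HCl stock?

n(NaOH) = 0.1892 x 0.03007 = 0.005689 mol.
n(HCl) in the aliquot = 0.005689 mol.
[diluted HCl] = 0.005689 / 0.02414 = 0.2357 M.
Dilution factor = 200.0/20.72 = 9.653, so [stock] = 0.2357 x 9.653 = 2.27 M.

2.27 M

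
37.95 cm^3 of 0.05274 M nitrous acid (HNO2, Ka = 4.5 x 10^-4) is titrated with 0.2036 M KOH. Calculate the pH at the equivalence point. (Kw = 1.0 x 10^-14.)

n(HNO2) = 0.05274 x 0.03795 = 0.002001 mol; V(KOH) at equivalence = 0.002001/0.2036 = 0.009830 L.
At equivalence all the acid is converted to NO2-; total volume = 0.03795 + 0.009830 = 0.04778 L, so [NO2-] = 0.002001/0.04778 = 0.04189 M.
Kb = Kw/Ka = 1.0e-14 / 4.5 x 10^-4 = 2.22e-11.
[OH^-] = sqrt(Kb x [NO2-]) = sqrt(2.22e-11 x 0.04189) = 9.65e-7 M.
pOH = 6.02, so pH = 14.00 - 6.02 = 7.98.

7.98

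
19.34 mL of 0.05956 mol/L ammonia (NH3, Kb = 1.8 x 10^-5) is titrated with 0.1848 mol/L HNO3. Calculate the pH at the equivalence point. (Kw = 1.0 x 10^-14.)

n(NH3) = 0.05956 x 0.01934 = 0.001152 mol; V(HNO3) at equivalence = 0.001152/0.1848 = 0.006233 L.
At equivalence the base is fully converted to NH4+; total volume = 0.02557 L, so [NH4+] = 0.001152/0.02557 = 0.04504 M.
Ka(NH4+) = Kw/Kb = 1.0e-14 / 1.8 x 10^-5 = 5.56e-10.
[H^+] = sqrt(Ka x [NH4+]) = sqrt(5.56e-10 x 0.04504) = 5.00e-6 M.
pH = -log(5.00e-6) = 5.30.

5.30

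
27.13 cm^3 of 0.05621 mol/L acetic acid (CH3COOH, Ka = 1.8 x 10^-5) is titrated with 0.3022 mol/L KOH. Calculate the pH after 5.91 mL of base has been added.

11.90

n(acid) = 0.05621 x 0.02713 = 0.001525 mol; n(KOH) added = 0.3022 x 0.005910 = 0.001786 mol.
Base is in excess by 0.001786 - 0.001525 = 0.0002610 mol in a total volume of 0.03304 L.
[OH^-] = 0.0002610/0.03304 = 0.007900 M, so pOH = 2.10 and pH = 14.00 - 2.10 = 11.90.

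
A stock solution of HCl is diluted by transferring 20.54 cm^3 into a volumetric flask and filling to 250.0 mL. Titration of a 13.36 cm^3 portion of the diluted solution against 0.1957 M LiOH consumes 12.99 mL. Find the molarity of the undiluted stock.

2.32 M

n(LiOH) = 0.1957 x 0.01299 = 0.002542 mol.
n(HCl) in the aliquot = 0.002542 mol.
[diluted HCl] = 0.002542 / 0.01336 = 0.1903 M.
Dilution factor = 250.0/20.54 = 12.17, so [stock] = 0.1903 x 12.17 = 2.32 M.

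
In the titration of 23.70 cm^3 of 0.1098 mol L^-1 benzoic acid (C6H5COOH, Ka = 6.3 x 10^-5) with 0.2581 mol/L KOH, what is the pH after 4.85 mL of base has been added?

4.17

Initial n(C6H5COOH) = 0.1098 x 0.02370 = 0.002602 mol.
n(KOH) added = 0.2581 x 0.004850 = 0.001252 mol, converting that many moles of C6H5COOH to C6H5COO-.
Remaining n(C6H5COOH) = 0.001350 mol; n(C6H5COO-) = 0.001252 mol.
By Henderson-Hasselbalch, pH = pKa + log([A^-]/[HA]) = 4.20 + log(0.001252/0.001350) = 4.20 + (-0.03) = 4.17.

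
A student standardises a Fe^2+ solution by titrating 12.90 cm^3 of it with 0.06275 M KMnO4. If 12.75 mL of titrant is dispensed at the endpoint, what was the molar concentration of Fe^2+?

0.310 M

n(KMnO4) = 0.06275 x 0.01275 = 0.0008001 mol.
From the balanced equation, 1 mol KMnO4 reacts with 5 mol Fe^2+, so n(Fe^2+) = 0.0008001 x 5/1 = 0.004000 mol.
[Fe^2+] = 0.004000 / 0.01290 L = 0.310 M.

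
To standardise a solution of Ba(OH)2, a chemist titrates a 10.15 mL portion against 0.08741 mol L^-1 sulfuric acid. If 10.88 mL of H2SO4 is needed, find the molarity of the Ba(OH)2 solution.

n(H2SO4) delivered = 0.08741 x 0.01088 = 0.0009510 mol.
For a 1:1 reaction, n(Ba(OH)2) = 0.0009510 mol.
[Ba(OH)2] = 0.0009510 mol / 0.01015 L = 0.0937 M.

0.0937 M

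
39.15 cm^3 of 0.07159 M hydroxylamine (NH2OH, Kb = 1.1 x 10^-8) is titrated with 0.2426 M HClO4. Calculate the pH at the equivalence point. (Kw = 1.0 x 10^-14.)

3.65

n(NH2OH) = 0.07159 x 0.03915 = 0.002803 mol; V(HClO4) at equivalence = 0.002803/0.2426 = 0.01155 L.
At equivalence the base is fully converted to NH3OH+; total volume = 0.05070 L, so [NH3OH+] = 0.002803/0.05070 = 0.05528 M.
Ka(NH3OH+) = Kw/Kb = 1.0e-14 / 1.1 x 10^-8 = 9.09e-7.
[H^+] = sqrt(Ka x [NH3OH+]) = sqrt(9.09e-7 x 0.05528) = 0.000224 M.
pH = -log(0.000224) = 3.65.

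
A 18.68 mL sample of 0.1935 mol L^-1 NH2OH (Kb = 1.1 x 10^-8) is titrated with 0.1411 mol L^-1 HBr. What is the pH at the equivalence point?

3.56

n(NH2OH) = 0.1935 x 0.01868 = 0.003615 mol; V(HBr) at equivalence = 0.003615/0.1411 = 0.02562 L.
At equivalence the base is fully converted to NH3OH+; total volume = 0.04430 L, so [NH3OH+] = 0.003615/0.04430 = 0.08160 M.
Ka(NH3OH+) = Kw/Kb = 1.0e-14 / 1.1 x 10^-8 = 9.09e-7.
[H^+] = sqrt(Ka x [NH3OH+]) = sqrt(9.09e-7 x 0.08160) = 0.000272 M.
pH = -log(0.000272) = 3.56.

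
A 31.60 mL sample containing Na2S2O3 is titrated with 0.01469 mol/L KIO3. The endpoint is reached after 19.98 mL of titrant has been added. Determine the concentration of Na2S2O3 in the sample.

n(KIO3) = 0.01469 x 0.01998 = 0.0002935 mol.
From the balanced equation, 1 mol KIO3 reacts with 6 mol Na2S2O3, so n(Na2S2O3) = 0.0002935 x 6/1 = 0.001761 mol.
[Na2S2O3] = 0.001761 / 0.03160 L = 0.0557 M.

0.0557 M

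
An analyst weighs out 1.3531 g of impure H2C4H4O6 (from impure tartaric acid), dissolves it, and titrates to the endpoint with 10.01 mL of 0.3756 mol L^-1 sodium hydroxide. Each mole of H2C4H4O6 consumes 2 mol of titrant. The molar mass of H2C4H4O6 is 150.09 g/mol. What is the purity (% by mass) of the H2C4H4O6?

n(NaOH) = 0.3756 x 0.01001 = 0.003760 mol.
n(H2C4H4O6) = 0.003760 / 2 = 0.001880 mol.
mass of H2C4H4O6 = 0.001880 x 150.09 = 0.2822 g.
% purity = 0.2822 / 1.3531 x 100 = 20.9%.

20.9%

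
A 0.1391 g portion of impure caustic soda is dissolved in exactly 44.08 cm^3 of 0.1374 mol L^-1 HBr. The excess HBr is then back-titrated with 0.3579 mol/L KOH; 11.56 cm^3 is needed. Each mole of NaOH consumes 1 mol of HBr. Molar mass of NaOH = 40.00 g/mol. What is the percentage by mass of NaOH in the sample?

Total n(HBr) added = 0.1374 x 0.04408 = 0.006057 mol.
n(KOH) used = 0.3579 x 0.01156 = 0.004137 mol, which equals the excess n(HBr).
So n(HBr) consumed by the sample = 0.006057 - 0.004137 = 0.001919 mol.
n(NaOH) = 0.001919 / 1 = 0.001919 mol.
mass NaOH = 0.001919 x 40.00 = 0.07677 g, so %NaOH = 0.07677/0.1391 x 100 = 55.2%.

55.2%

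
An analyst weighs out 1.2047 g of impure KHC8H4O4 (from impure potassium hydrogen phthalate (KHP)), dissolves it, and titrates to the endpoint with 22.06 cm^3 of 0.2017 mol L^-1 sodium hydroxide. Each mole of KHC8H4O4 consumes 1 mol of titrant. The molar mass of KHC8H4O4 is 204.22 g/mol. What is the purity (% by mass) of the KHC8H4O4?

n(NaOH) = 0.2017 x 0.02206 = 0.004450 mol.
n(KHC8H4O4) = 0.004450 / 1 = 0.004450 mol.
mass of KHC8H4O4 = 0.004450 x 204.22 = 0.9087 g.
% purity = 0.9087 / 1.2047 x 100 = 75.4%.

75.4%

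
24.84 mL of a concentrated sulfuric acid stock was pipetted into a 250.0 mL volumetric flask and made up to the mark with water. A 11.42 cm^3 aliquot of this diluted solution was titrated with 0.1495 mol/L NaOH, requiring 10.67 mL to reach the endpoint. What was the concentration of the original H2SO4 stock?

n(NaOH) = 0.1495 x 0.01067 = 0.001595 mol.
n(H2SO4) in the aliquot = 0.001595 x 1/2 = 0.0007976 mol.
[diluted H2SO4] = 0.0007976 / 0.01142 = 0.06984 M.
Dilution factor = 250.0/24.84 = 10.06, so [stock] = 0.06984 x 10.06 = 0.703 M.

0.703 M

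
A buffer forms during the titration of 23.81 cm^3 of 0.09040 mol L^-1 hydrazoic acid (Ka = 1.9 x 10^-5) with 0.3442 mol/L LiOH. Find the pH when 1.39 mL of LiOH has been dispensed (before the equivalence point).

4.18

Initial n(HN3) = 0.09040 x 0.02381 = 0.002152 mol.
n(LiOH) added = 0.3442 x 0.001390 = 0.0004784 mol, converting that many moles of HN3 to N3-.
Remaining n(HN3) = 0.001674 mol; n(N3-) = 0.0004784 mol.
By Henderson-Hasselbalch, pH = pKa + log([A^-]/[HA]) = 4.72 + log(0.0004784/0.001674) = 4.72 + (-0.54) = 4.18.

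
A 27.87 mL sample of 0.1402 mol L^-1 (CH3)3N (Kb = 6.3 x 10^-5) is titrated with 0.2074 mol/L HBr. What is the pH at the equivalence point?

n((CH3)3N) = 0.1402 x 0.02787 = 0.003907 mol; V(HBr) at equivalence = 0.003907/0.2074 = 0.01884 L.
At equivalence the base is fully converted to (CH3)3NH+; total volume = 0.04671 L, so [(CH3)3NH+] = 0.003907/0.04671 = 0.08365 M.
Ka((CH3)3NH+) = Kw/Kb = 1.0e-14 / 6.3 x 10^-5 = 1.59e-10.
[H^+] = sqrt(Ka x [(CH3)3NH+]) = sqrt(1.59e-10 x 0.08365) = 3.64e-6 M.
pH = -log(3.64e-6) = 5.44.

5.44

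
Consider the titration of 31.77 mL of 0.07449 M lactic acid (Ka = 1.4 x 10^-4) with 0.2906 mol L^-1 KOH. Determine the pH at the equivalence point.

n(HC3H5O3) = 0.07449 x 0.03177 = 0.002367 mol; V(KOH) at equivalence = 0.002367/0.2906 = 0.008144 L.
At equivalence all the acid is converted to C3H5O3-; total volume = 0.03177 + 0.008144 = 0.03991 L, so [C3H5O3-] = 0.002367/0.03991 = 0.05929 M.
Kb = Kw/Ka = 1.0e-14 / 1.4 x 10^-4 = 7.14e-11.
[OH^-] = sqrt(Kb x [C3H5O3-]) = sqrt(7.14e-11 x 0.05929) = 2.06e-6 M.
pOH = 5.69, so pH = 14.00 - 5.69 = 8.31.

8.31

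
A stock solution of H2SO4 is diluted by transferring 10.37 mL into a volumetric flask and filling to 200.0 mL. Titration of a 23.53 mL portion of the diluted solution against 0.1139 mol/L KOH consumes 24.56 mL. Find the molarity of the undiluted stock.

n(KOH) = 0.1139 x 0.02456 = 0.002797 mol.
n(H2SO4) in the aliquot = 0.002797 x 1/2 = 0.001399 mol.
[diluted H2SO4] = 0.001399 / 0.02353 = 0.05944 M.
Dilution factor = 200.0/10.37 = 19.29, so [stock] = 0.05944 x 19.29 = 1.15 M.

1.15 M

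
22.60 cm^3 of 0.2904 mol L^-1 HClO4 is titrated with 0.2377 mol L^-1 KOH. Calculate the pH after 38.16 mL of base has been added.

n(acid) = 0.2904 x 0.02260 = 0.006563 mol; n(KOH) added = 0.2377 x 0.03816 = 0.009071 mol.
Base is in excess by 0.009071 - 0.006563 = 0.002508 mol in a total volume of 0.06076 L.
[OH^-] = 0.002508/0.06076 = 0.04127 M, so pOH = 1.38 and pH = 14.00 - 1.38 = 12.62.

12.62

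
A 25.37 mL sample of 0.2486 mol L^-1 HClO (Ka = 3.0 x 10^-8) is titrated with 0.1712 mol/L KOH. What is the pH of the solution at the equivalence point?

n(HClO) = 0.2486 x 0.02537 = 0.006307 mol; V(KOH) at equivalence = 0.006307/0.1712 = 0.03684 L.
At equivalence all the acid is converted to ClO-; total volume = 0.02537 + 0.03684 = 0.06221 L, so [ClO-] = 0.006307/0.06221 = 0.1014 M.
Kb = Kw/Ka = 1.0e-14 / 3.0 x 10^-8 = 3.33e-7.
[OH^-] = sqrt(Kb x [ClO-]) = sqrt(3.33e-7 x 0.1014) = 0.000184 M.
pOH = 3.74, so pH = 14.00 - 3.74 = 10.26.

10.26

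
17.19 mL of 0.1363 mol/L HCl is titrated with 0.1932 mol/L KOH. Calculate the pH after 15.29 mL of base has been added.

n(acid) = 0.1363 x 0.01719 = 0.002343 mol; n(KOH) added = 0.1932 x 0.01529 = 0.002954 mol.
Base is in excess by 0.002954 - 0.002343 = 0.0006110 mol in a total volume of 0.03248 L.
[OH^-] = 0.0006110/0.03248 = 0.01881 M, so pOH = 1.73 and pH = 14.00 - 1.73 = 12.27.

12.27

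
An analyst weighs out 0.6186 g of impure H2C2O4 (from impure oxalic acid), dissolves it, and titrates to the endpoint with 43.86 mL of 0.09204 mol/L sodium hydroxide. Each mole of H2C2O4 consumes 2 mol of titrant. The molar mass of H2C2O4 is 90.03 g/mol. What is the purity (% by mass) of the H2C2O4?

29.4%

n(NaOH) = 0.09204 x 0.04386 = 0.004037 mol.
n(H2C2O4) = 0.004037 / 2 = 0.002018 mol.
mass of H2C2O4 = 0.002018 x 90.03 = 0.1817 g.
% purity = 0.1817 / 0.6186 x 100 = 29.4%.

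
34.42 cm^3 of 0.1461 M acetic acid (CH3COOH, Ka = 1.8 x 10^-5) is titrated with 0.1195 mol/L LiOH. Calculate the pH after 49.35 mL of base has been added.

12.02

n(acid) = 0.1461 x 0.03442 = 0.005029 mol; n(LiOH) added = 0.1195 x 0.04935 = 0.005897 mol.
Base is in excess by 0.005897 - 0.005029 = 0.0008686 mol in a total volume of 0.08377 L.
[OH^-] = 0.0008686/0.08377 = 0.01037 M, so pOH = 1.98 and pH = 14.00 - 1.98 = 12.02.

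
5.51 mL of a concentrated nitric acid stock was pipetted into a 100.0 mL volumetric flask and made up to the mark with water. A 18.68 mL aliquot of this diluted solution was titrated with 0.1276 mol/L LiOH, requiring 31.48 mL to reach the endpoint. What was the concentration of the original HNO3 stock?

3.90 M

n(LiOH) = 0.1276 x 0.03148 = 0.004017 mol.
n(HNO3) in the aliquot = 0.004017 mol.
[diluted HNO3] = 0.004017 / 0.01868 = 0.2150 M.
Dilution factor = 100.0/5.510 = 18.15, so [stock] = 0.2150 x 18.15 = 3.90 M.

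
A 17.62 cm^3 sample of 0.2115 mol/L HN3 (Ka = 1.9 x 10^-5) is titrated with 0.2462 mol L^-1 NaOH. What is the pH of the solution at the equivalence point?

8.89

n(HN3) = 0.2115 x 0.01762 = 0.003727 mol; V(NaOH) at equivalence = 0.003727/0.2462 = 0.01514 L.
At equivalence all the acid is converted to N3-; total volume = 0.01762 + 0.01514 = 0.03276 L, so [N3-] = 0.003727/0.03276 = 0.1138 M.
Kb = Kw/Ka = 1.0e-14 / 1.9 x 10^-5 = 5.26e-10.
[OH^-] = sqrt(Kb x [N3-]) = sqrt(5.26e-10 x 0.1138) = 7.74e-6 M.
pOH = 5.11, so pH = 14.00 - 5.11 = 8.89.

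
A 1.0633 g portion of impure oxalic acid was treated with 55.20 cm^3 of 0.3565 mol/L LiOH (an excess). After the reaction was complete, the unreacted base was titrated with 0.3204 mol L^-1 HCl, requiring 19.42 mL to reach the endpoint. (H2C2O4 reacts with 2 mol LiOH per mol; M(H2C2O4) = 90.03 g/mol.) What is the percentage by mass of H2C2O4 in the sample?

57.0%

Total n(LiOH) added = 0.3565 x 0.05520 = 0.01968 mol.
n(HCl) used = 0.3204 x 0.01942 = 0.006222 mol, which equals the excess n(LiOH).
So n(LiOH) consumed by the sample = 0.01968 - 0.006222 = 0.01346 mol.
n(H2C2O4) = 0.01346 / 2 = 0.006728 mol.
mass H2C2O4 = 0.006728 x 90.03 = 0.6058 g, so %H2C2O4 = 0.6058/1.0633 x 100 = 57.0%.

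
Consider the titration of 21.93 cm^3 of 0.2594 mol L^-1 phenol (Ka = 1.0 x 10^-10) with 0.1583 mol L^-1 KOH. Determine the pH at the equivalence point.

n(C6H5OH) = 0.2594 x 0.02193 = 0.005689 mol; V(KOH) at equivalence = 0.005689/0.1583 = 0.03594 L.
At equivalence all the acid is converted to C6H5O-; total volume = 0.02193 + 0.03594 = 0.05787 L, so [C6H5O-] = 0.005689/0.05787 = 0.09831 M.
Kb = Kw/Ka = 1.0e-14 / 1.0 x 10^-10 = 0.000100.
[OH^-] = sqrt(Kb x [C6H5O-]) = sqrt(0.000100 x 0.09831) = 0.00314 M.
pOH = 2.50, so pH = 14.00 - 2.50 = 11.50.

11.50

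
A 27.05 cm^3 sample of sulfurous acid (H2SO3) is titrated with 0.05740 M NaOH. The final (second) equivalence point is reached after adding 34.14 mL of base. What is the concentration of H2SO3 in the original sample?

0.0362 M

n(NaOH) = 0.05740 x 0.03414 = 0.001960 mol.
At the final (second) equivalence point, 2 mol OH^- react per mol H2SO3, so n(H2SO3) = 0.001960 / 2 = 0.0009798 mol.
[H2SO3] = 0.0009798 / 0.02705 L = 0.0362 M.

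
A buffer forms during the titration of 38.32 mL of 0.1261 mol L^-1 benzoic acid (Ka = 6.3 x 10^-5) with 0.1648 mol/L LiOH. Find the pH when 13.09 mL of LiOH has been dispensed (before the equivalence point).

4.11

Initial n(C6H5COOH) = 0.1261 x 0.03832 = 0.004832 mol.
n(LiOH) added = 0.1648 x 0.01309 = 0.002157 mol, converting that many moles of C6H5COOH to C6H5COO-.
Remaining n(C6H5COOH) = 0.002675 mol; n(C6H5COO-) = 0.002157 mol.
By Henderson-Hasselbalch, pH = pKa + log([A^-]/[HA]) = 4.20 + log(0.002157/0.002675) = 4.20 + (-0.09) = 4.11.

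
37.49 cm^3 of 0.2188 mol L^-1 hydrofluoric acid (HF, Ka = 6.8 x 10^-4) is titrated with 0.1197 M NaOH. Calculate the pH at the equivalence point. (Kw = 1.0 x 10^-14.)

n(HF) = 0.2188 x 0.03749 = 0.008203 mol; V(NaOH) at equivalence = 0.008203/0.1197 = 0.06853 L.
At equivalence all the acid is converted to F-; total volume = 0.03749 + 0.06853 = 0.1060 L, so [F-] = 0.008203/0.1060 = 0.07737 M.
Kb = Kw/Ka = 1.0e-14 / 6.8 x 10^-4 = 1.47e-11.
[OH^-] = sqrt(Kb x [F-]) = sqrt(1.47e-11 x 0.07737) = 1.07e-6 M.
pOH = 5.97, so pH = 14.00 - 5.97 = 8.03.

8.03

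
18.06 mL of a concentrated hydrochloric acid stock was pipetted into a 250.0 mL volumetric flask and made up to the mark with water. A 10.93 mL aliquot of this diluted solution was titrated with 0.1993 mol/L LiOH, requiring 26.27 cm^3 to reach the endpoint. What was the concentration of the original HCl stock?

n(LiOH) = 0.1993 x 0.02627 = 0.005236 mol.
n(HCl) in the aliquot = 0.005236 mol.
[diluted HCl] = 0.005236 / 0.01093 = 0.4790 M.
Dilution factor = 250.0/18.06 = 13.84, so [stock] = 0.4790 x 13.84 = 6.63 M.

6.63 M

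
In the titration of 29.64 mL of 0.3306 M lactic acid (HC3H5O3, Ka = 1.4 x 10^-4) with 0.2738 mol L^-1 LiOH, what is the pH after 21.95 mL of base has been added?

Initial n(HC3H5O3) = 0.3306 x 0.02964 = 0.009799 mol.
n(LiOH) added = 0.2738 x 0.02195 = 0.006010 mol, converting that many moles of HC3H5O3 to C3H5O3-.
Remaining n(HC3H5O3) = 0.003789 mol; n(C3H5O3-) = 0.006010 mol.
By Henderson-Hasselbalch, pH = pKa + log([A^-]/[HA]) = 3.85 + log(0.006010/0.003789) = 3.85 + (+0.20) = 4.05.

4.05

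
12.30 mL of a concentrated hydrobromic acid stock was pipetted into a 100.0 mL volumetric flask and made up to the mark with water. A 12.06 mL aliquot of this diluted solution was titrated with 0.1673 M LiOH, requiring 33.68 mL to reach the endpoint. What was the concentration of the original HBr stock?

n(LiOH) = 0.1673 x 0.03368 = 0.005635 mol.
n(HBr) in the aliquot = 0.005635 mol.
[diluted HBr] = 0.005635 / 0.01206 = 0.4672 M.
Dilution factor = 100.0/12.30 = 8.130, so [stock] = 0.4672 x 8.130 = 3.80 M.

3.80 M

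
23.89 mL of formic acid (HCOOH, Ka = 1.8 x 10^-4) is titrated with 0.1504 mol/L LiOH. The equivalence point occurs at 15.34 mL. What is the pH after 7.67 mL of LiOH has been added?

3.74

7.67 mL is exactly half the equivalence volume (15.34/2), i.e. the half-equivalence point.
There, n(HA) = n(A^-), so pH = pKa = -log(1.8 x 10^-4) = 3.74.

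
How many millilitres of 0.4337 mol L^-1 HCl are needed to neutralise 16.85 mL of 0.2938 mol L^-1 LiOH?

n(LiOH) = 0.2938 mol/L x 0.01685 L = 0.004951 mol.
At equivalence n(HCl) = n(LiOH) = 0.004951 mol.
V(HCl) = 0.004951 / 0.4337 = 0.01141 L = 11.4 mL.

11.4 mL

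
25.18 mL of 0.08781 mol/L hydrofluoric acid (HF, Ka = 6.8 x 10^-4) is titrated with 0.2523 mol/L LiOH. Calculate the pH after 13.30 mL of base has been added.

12.47

n(acid) = 0.08781 x 0.02518 = 0.002211 mol; n(LiOH) added = 0.2523 x 0.01330 = 0.003356 mol.
Base is in excess by 0.003356 - 0.002211 = 0.001145 mol in a total volume of 0.03848 L.
[OH^-] = 0.001145/0.03848 = 0.02974 M, so pOH = 1.53 and pH = 14.00 - 1.53 = 12.47.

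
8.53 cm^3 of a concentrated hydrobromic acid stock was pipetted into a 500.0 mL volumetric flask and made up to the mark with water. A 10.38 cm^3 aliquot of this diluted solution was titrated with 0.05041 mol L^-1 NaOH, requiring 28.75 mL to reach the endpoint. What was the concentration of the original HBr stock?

8.18 M

n(NaOH) = 0.05041 x 0.02875 = 0.001449 mol.
n(HBr) in the aliquot = 0.001449 mol.
[diluted HBr] = 0.001449 / 0.01038 = 0.1396 M.
Dilution factor = 500.0/8.530 = 58.62, so [stock] = 0.1396 x 58.62 = 8.18 M.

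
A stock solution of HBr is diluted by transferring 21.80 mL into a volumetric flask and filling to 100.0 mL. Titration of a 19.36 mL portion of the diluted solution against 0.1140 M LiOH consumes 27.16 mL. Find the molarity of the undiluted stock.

n(LiOH) = 0.1140 x 0.02716 = 0.003096 mol.
n(HBr) in the aliquot = 0.003096 mol.
[diluted HBr] = 0.003096 / 0.01936 = 0.1599 M.
Dilution factor = 100.0/21.80 = 4.587, so [stock] = 0.1599 x 4.587 = 0.734 M.

0.734 M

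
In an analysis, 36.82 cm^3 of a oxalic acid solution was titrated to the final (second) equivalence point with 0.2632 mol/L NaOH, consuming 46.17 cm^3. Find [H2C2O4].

n(NaOH) = 0.2632 x 0.04617 = 0.01215 mol.
At the final (second) equivalence point, 2 mol OH^- react per mol H2C2O4, so n(H2C2O4) = 0.01215 / 2 = 0.006076 mol.
[H2C2O4] = 0.006076 / 0.03682 L = 0.165 M.

0.165 M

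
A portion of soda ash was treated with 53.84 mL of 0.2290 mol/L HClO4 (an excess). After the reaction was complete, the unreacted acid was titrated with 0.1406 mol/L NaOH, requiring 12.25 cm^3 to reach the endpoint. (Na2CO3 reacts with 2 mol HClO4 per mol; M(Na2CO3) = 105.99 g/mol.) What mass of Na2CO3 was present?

Total n(HClO4) added = 0.2290 x 0.05384 = 0.01233 mol.
n(NaOH) used = 0.1406 x 0.01225 = 0.001722 mol, which equals the excess n(HClO4).
So n(HClO4) consumed by the sample = 0.01233 - 0.001722 = 0.01061 mol.
n(Na2CO3) = 0.01061 / 2 = 0.005304 mol.
mass = 0.005304 mol x 105.99 g/mol = 0.562 g.

0.562 g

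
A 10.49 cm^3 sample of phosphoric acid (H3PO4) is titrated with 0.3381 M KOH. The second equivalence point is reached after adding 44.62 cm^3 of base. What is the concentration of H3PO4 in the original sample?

n(KOH) = 0.3381 x 0.04462 = 0.01509 mol.
At the second equivalence point, 2 mol OH^- react per mol H3PO4, so n(H3PO4) = 0.01509 / 2 = 0.007543 mol.
[H3PO4] = 0.007543 / 0.01049 L = 0.719 M.

0.719 M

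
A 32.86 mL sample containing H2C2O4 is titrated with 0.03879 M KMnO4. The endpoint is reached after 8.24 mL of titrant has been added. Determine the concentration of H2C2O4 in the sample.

n(KMnO4) = 0.03879 x 0.008240 = 0.0003196 mol.
From the balanced equation, 2 mol KMnO4 reacts with 5 mol H2C2O4, so n(H2C2O4) = 0.0003196 x 5/2 = 0.0007991 mol.
[H2C2O4] = 0.0007991 / 0.03286 L = 0.0243 M.

0.0243 M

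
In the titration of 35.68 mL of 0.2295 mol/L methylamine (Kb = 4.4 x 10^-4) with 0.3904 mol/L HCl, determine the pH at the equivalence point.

5.74

n(CH3NH2) = 0.2295 x 0.03568 = 0.008189 mol; V(HCl) at equivalence = 0.008189/0.3904 = 0.02097 L.
At equivalence the base is fully converted to CH3NH3+; total volume = 0.05665 L, so [CH3NH3+] = 0.008189/0.05665 = 0.1445 M.
Ka(CH3NH3+) = Kw/Kb = 1.0e-14 / 4.4 x 10^-4 = 2.27e-11.
[H^+] = sqrt(Ka x [CH3NH3+]) = sqrt(2.27e-11 x 0.1445) = 1.81e-6 M.
pH = -log(1.81e-6) = 5.74.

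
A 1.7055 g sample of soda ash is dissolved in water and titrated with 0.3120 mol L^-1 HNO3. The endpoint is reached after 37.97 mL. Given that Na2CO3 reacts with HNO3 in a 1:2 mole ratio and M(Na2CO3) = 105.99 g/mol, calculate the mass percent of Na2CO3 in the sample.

n(HNO3) = 0.3120 x 0.03797 = 0.01185 mol.
n(Na2CO3) = 0.01185 / 2 = 0.005923 mol.
mass of Na2CO3 = 0.005923 x 105.99 = 0.6278 g.
% purity = 0.6278 / 1.7055 x 100 = 36.8%.

36.8%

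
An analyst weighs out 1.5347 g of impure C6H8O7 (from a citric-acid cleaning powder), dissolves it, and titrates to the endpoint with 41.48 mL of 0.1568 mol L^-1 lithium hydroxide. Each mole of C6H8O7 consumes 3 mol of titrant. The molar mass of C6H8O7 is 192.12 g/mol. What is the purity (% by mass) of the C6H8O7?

n(LiOH) = 0.1568 x 0.04148 = 0.006504 mol.
n(C6H8O7) = 0.006504 / 3 = 0.002168 mol.
mass of C6H8O7 = 0.002168 x 192.12 = 0.4165 g.
% purity = 0.4165 / 1.5347 x 100 = 27.1%.

27.1%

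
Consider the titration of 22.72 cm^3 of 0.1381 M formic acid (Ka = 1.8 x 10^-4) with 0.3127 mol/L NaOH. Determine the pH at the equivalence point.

8.36

n(HCOOH) = 0.1381 x 0.02272 = 0.003138 mol; V(NaOH) at equivalence = 0.003138/0.3127 = 0.01003 L.
At equivalence all the acid is converted to HCOO-; total volume = 0.02272 + 0.01003 = 0.03275 L, so [HCOO-] = 0.003138/0.03275 = 0.09579 M.
Kb = Kw/Ka = 1.0e-14 / 1.8 x 10^-4 = 5.56e-11.
[OH^-] = sqrt(Kb x [HCOO-]) = sqrt(5.56e-11 x 0.09579) = 2.31e-6 M.
pOH = 5.64, so pH = 14.00 - 5.64 = 8.36.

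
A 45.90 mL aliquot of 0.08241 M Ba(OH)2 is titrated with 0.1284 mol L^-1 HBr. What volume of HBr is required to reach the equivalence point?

n(Ba(OH)2) = 0.08241 mol/L x 0.04590 L = 0.003783 mol.
The neutralisation is 1 Ba(OH)2 : 2 HBr, so n(HBr) = 0.003783 x 2/1 = 0.007565 mol.
V(HBr) = 0.007565 / 0.1284 = 0.05892 L = 58.9 mL.

58.9 mL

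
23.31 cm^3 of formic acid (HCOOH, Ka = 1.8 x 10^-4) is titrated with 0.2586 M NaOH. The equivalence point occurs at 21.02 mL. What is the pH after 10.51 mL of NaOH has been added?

10.51 mL is exactly half the equivalence volume (21.02/2), i.e. the half-equivalence point.
There, n(HA) = n(A^-), so pH = pKa = -log(1.8 x 10^-4) = 3.74.

3.74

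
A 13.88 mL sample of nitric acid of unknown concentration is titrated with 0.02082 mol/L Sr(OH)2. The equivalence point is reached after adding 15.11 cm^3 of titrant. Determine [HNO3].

n(Sr(OH)2) delivered = 0.02082 x 0.01511 = 0.0003146 mol.
The reaction is 2 HNO3 + 1 Sr(OH)2, so n(HNO3) = 0.0003146 x 2/1 = 0.0006292 mol.
[HNO3] = 0.0006292 mol / 0.01388 L = 0.0453 M.

0.0453 M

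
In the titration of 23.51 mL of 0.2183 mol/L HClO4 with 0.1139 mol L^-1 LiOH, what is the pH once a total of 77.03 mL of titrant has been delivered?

n(acid) = 0.2183 x 0.02351 = 0.005132 mol; n(LiOH) added = 0.1139 x 0.07703 = 0.008774 mol.
Base is in excess by 0.008774 - 0.005132 = 0.003641 mol in a total volume of 0.1005 L.
[OH^-] = 0.003641/0.1005 = 0.03622 M, so pOH = 1.44 and pH = 14.00 - 1.44 = 12.56.

12.56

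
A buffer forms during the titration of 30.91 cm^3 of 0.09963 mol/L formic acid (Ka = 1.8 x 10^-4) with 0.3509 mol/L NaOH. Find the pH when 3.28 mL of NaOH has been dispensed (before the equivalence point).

3.52

Initial n(HCOOH) = 0.09963 x 0.03091 = 0.003080 mol.
n(NaOH) added = 0.3509 x 0.003280 = 0.001151 mol, converting that many moles of HCOOH to HCOO-.
Remaining n(HCOOH) = 0.001929 mol; n(HCOO-) = 0.001151 mol.
By Henderson-Hasselbalch, pH = pKa + log([A^-]/[HA]) = 3.74 + log(0.001151/0.001929) = 3.74 + (-0.22) = 3.52.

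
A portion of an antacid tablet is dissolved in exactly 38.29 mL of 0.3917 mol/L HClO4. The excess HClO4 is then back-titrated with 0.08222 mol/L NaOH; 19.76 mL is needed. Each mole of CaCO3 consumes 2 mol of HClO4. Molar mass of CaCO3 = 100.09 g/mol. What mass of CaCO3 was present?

0.669 g

Total n(HClO4) added = 0.3917 x 0.03829 = 0.01500 mol.
n(NaOH) used = 0.08222 x 0.01976 = 0.001625 mol, which equals the excess n(HClO4).
So n(HClO4) consumed by the sample = 0.01500 - 0.001625 = 0.01337 mol.
n(CaCO3) = 0.01337 / 2 = 0.006687 mol.
mass = 0.006687 mol x 100.09 g/mol = 0.669 g.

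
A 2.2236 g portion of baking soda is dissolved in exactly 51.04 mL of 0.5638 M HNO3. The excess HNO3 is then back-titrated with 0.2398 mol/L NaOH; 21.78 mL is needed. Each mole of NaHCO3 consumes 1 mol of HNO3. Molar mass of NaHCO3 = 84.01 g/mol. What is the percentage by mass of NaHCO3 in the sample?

Total n(HNO3) added = 0.5638 x 0.05104 = 0.02878 mol.
n(NaOH) used = 0.2398 x 0.02178 = 0.005223 mol, which equals the excess n(HNO3).
So n(HNO3) consumed by the sample = 0.02878 - 0.005223 = 0.02355 mol.
n(NaHCO3) = 0.02355 / 1 = 0.02355 mol.
mass NaHCO3 = 0.02355 x 84.01 = 1.979 g, so %NaHCO3 = 1.979/2.2236 x 100 = 89.0%.

89.0%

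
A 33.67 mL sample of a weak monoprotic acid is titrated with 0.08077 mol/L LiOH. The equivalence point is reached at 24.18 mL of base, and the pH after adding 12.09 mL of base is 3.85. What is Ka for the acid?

1.4 x 10^-4

12.09 mL is half of the equivalence volume, so this is the half-equivalence point where [HA] = [A^-].
At half-equivalence pH = pKa, so pKa = 3.85.
Ka = 10^(-3.85) = 1.4 x 10^-4.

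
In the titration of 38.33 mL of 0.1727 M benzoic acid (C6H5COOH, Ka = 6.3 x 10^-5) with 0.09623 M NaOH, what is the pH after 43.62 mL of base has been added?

4.44

Initial n(C6H5COOH) = 0.1727 x 0.03833 = 0.006620 mol.
n(NaOH) added = 0.09623 x 0.04362 = 0.004198 mol, converting that many moles of C6H5COOH to C6H5COO-.
Remaining n(C6H5COOH) = 0.002422 mol; n(C6H5COO-) = 0.004198 mol.
By Henderson-Hasselbalch, pH = pKa + log([A^-]/[HA]) = 4.20 + log(0.004198/0.002422) = 4.20 + (+0.24) = 4.44.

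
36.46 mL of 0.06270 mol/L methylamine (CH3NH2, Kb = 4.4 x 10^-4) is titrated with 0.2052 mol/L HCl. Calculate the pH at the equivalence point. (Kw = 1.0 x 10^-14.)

n(CH3NH2) = 0.06270 x 0.03646 = 0.002286 mol; V(HCl) at equivalence = 0.002286/0.2052 = 0.01114 L.
At equivalence the base is fully converted to CH3NH3+; total volume = 0.04760 L, so [CH3NH3+] = 0.002286/0.04760 = 0.04803 M.
Ka(CH3NH3+) = Kw/Kb = 1.0e-14 / 4.4 x 10^-4 = 2.27e-11.
[H^+] = sqrt(Ka x [CH3NH3+]) = sqrt(2.27e-11 x 0.04803) = 1.04e-6 M.
pH = -log(1.04e-6) = 5.98.

5.98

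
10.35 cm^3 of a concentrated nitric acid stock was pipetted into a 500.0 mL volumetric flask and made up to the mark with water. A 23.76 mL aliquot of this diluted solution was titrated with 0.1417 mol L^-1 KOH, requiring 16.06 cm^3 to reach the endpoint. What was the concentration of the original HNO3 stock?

4.63 M

n(KOH) = 0.1417 x 0.01606 = 0.002276 mol.
n(HNO3) in the aliquot = 0.002276 mol.
[diluted HNO3] = 0.002276 / 0.02376 = 0.09578 M.
Dilution factor = 500.0/10.35 = 48.31, so [stock] = 0.09578 x 48.31 = 4.63 M.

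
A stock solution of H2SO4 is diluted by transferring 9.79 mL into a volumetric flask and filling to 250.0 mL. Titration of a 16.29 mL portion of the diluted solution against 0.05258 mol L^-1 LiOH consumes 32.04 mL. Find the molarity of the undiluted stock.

n(LiOH) = 0.05258 x 0.03204 = 0.001685 mol.
n(H2SO4) in the aliquot = 0.001685 x 1/2 = 0.0008423 mol.
[diluted H2SO4] = 0.0008423 / 0.01629 = 0.05171 M.
Dilution factor = 250.0/9.790 = 25.54, so [stock] = 0.05171 x 25.54 = 1.32 M.

1.32 M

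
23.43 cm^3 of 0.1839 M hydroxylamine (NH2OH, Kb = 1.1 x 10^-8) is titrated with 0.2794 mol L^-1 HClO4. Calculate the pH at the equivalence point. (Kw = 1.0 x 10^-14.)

n(NH2OH) = 0.1839 x 0.02343 = 0.004309 mol; V(HClO4) at equivalence = 0.004309/0.2794 = 0.01542 L.
At equivalence the base is fully converted to NH3OH+; total volume = 0.03885 L, so [NH3OH+] = 0.004309/0.03885 = 0.1109 M.
Ka(NH3OH+) = Kw/Kb = 1.0e-14 / 1.1 x 10^-8 = 9.09e-7.
[H^+] = sqrt(Ka x [NH3OH+]) = sqrt(9.09e-7 x 0.1109) = 0.000318 M.
pH = -log(0.000318) = 3.50.

3.50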